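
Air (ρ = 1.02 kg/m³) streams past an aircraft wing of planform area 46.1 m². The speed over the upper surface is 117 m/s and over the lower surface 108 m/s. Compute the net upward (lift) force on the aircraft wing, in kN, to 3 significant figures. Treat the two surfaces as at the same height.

With equal heights on the two surfaces, Bernoulli gives P_lower − P_upper = ½ρ(v_upper² − v_lower²).
ΔP = ½·1.02·(117² − 108²) = 1030 Pa.
Lift = ΔP · A = 1030 × 46.1 = 47600 N.

47.6 kN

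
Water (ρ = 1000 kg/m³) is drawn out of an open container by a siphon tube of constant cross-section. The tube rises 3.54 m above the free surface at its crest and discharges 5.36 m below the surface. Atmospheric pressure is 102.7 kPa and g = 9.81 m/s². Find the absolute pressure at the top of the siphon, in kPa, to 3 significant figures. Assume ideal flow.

From the surface to the outlet (both open to atmosphere, surface at rest): v = √(2g·h_out) = √(2·9.81·5.36) = 10.3 m/s.
The bore is uniform, so the speed at the crest is the same v. Bernoulli surface→crest: P_atm = P_top + ½ρv² + ρg·h_top.
P_top = 102700 − ½·1000·10.3² − 1000·9.81·3.54 = 15400 Pa.

15.4 kPa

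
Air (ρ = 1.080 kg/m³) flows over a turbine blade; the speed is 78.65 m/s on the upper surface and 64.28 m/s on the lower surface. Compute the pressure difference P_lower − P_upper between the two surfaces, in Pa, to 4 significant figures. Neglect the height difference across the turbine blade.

The pressure is lower where the speed is higher: ΔP = ½ρ(v_up² − v_low²).
ΔP = ½·1.080·(78.65² − 64.28²) = 1109 Pa.

ΔP ≈ 1109 Pa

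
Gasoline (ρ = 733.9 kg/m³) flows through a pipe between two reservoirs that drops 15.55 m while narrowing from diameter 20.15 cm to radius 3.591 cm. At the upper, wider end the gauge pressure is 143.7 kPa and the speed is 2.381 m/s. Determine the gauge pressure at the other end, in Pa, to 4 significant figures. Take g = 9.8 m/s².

P₂ = 128700 Pa

Continuity gives A₁v₁ = A₂v₂, so v₂ = (318.9 cm²)/(40.51 cm²) × 2.381 m/s = 18.74 m/s.
Energy conservation along the streamline gives P₂ = P₁ − ½ρ(v₂² − v₁²) − ρg(h₂ − h₁).
P₂ = 143700 + ½·733.9·(2.381² − 18.74²) − 733.9·9.8·(−15.55) = 143700 + (-126800) − (-111800) = 128700 Pa.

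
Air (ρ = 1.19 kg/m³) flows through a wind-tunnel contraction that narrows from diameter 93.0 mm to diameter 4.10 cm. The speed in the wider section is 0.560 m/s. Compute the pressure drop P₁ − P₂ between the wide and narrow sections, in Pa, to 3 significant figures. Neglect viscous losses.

Mass conservation (A₁v₁ = A₂v₂) gives v₂ = 0.560 × 67.9/13.2 = 2.88 m/s.
With no height change, Bernoulli's equation is P₁ + ½ρv₁² = P₂ + ½ρv₂².
P₁ − P₂ = ½·1.19·(2.88² − 0.560²) = ½·1.19·7.99 = 4.75 Pa.

ΔP ≈ 4.75 Pa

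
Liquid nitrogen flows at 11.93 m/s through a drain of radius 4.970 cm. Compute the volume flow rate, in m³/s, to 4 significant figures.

Q = A·v = 0.007760 m² × 11.93 m/s = 0.09258 m³/s.

0.09258 m³/s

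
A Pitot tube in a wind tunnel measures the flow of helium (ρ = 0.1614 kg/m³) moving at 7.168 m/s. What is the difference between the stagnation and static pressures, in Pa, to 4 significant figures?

ΔP = 4.146 Pa

At the stagnation point the flow is brought to rest, so Bernoulli gives P_stag − P_static = ½ρv².
ΔP = ½·0.1614·7.168² = 4.146 Pa.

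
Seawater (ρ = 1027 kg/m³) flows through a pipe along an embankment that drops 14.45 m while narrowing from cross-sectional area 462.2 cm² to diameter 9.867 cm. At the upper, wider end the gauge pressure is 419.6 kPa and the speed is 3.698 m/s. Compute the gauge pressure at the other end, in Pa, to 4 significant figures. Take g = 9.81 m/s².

Mass conservation (A₁v₁ = A₂v₂) gives v₂ = 3.698 × 462.2/76.46 = 22.35 m/s.
Energy conservation along the streamline gives P₂ = P₁ − ½ρ(v₂² − v₁²) − ρg(h₂ − h₁).
P₂ = 419600 + ½·1027·(3.698² − 22.35²) − 1027·9.81·(−14.45) = 419600 + (-249600) − (-145600) = 315600 Pa.

P₂ ≈ 315600 Pa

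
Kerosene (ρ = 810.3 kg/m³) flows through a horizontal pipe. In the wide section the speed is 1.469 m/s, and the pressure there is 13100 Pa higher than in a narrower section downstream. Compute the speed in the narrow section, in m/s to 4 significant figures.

v₂ ≈ 5.873 m/s

Horizontal Bernoulli: P₁ + ½ρv₁² = P₂ + ½ρv₂², so v₂² = v₁² + 2(P₁ − P₂)/ρ.
v₂ = √(1.469² + 2·13100/810.3) = √(2.158 + 32.33) = 5.873 m/s.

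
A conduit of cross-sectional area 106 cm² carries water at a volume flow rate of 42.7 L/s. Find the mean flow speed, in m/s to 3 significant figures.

4.03 m/s

Q = 42.7 L/s = 0.0427 m³/s.
v = Q/A = 0.0427 / 0.0106 = 4.03 m/s.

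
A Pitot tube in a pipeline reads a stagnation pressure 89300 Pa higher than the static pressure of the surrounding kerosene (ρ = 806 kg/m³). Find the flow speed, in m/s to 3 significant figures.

The dynamic pressure equals the rise in static pressure at the stagnation point: ΔP = ½ρv².
v = √(2ΔP/ρ) = √(2·89300/806) = 14.9 m/s.

v = 14.9 m/s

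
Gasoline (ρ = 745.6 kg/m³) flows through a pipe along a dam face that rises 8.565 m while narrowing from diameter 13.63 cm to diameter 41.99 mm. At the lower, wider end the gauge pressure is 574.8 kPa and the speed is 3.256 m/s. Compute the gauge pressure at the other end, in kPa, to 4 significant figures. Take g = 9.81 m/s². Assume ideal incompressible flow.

P₂ ≈ 77.33 kPa

By continuity, v₂ = v₁·A₁/A₂ = 3.256·(145.9/13.85) = 34.31 m/s.
Bernoulli: P₁ + ½ρv₁² + ρg h₁ = P₂ + ½ρv₂² + ρg h₂, so P₂ = P₁ + ½ρ(v₁² − v₂²) − ρg(h₂ − h₁).
P₂ = 574800 + ½·745.6·(3.256² − 34.31²) − 745.6·9.81·(+8.565) = 574800 + (-434800) − (62650) = 77330 Pa.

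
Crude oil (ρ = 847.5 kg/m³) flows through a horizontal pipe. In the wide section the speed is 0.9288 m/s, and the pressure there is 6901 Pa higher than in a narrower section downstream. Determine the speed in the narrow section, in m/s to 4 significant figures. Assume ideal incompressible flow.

v₂ ≈ 4.141 m/s

Horizontal Bernoulli: P₁ + ½ρv₁² = P₂ + ½ρv₂², so v₂² = v₁² + 2(P₁ − P₂)/ρ.
v₂ = √(0.9288² + 2·6901/847.5) = √(0.8627 + 16.29) = 4.141 m/s.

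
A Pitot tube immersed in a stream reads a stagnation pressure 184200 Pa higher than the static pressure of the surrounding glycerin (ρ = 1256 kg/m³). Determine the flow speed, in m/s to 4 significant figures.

Bernoulli between the free stream and the stagnation point: ½ρv² = P_stag − P_static.
v = √(2ΔP/ρ) = √(2·184200/1256) = 17.13 m/s.

v ≈ 17.13 m/s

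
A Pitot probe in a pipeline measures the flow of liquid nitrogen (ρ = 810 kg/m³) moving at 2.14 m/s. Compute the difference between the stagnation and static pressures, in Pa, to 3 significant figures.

ΔP ≈ 1850 Pa

Bernoulli between the free stream and the stagnation point: ½ρv² = P_stag − P_static.
ΔP = ½·810·2.14² = 1850 Pa.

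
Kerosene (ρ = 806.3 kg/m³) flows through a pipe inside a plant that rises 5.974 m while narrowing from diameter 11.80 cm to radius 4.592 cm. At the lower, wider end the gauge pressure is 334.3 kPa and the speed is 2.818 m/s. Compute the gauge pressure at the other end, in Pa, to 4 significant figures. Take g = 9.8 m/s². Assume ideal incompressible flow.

P₂ ≈ 281600 Pa

By continuity, v₂ = v₁·A₁/A₂ = 2.818·(109.4/66.25) = 4.652 m/s.
Bernoulli: P₁ + ½ρv₁² + ρg h₁ = P₂ + ½ρv₂² + ρg h₂, so P₂ = P₁ + ½ρ(v₁² − v₂²) − ρg(h₂ − h₁).
P₂ = 334300 + ½·806.3·(2.818² − 4.652²) − 806.3·9.8·(+5.974) = 334300 + (-5523) − (47200) = 281600 Pa.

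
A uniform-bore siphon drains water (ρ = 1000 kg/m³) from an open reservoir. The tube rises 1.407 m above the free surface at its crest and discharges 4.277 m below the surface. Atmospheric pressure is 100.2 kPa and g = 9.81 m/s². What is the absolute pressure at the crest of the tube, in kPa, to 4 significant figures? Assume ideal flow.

P_top ≈ 44.44 kPa

The outlet speed comes from Torricelli: v = √(2g·4.277) = 9.160 m/s.
Continuity keeps v the same throughout the tube; from surface to crest, P_atm + 0 = P_top + ½ρv² + ρg·h_top.
P_top = 100200 − ½·1000·9.160² − 1000·9.81·1.407 = 44440 Pa.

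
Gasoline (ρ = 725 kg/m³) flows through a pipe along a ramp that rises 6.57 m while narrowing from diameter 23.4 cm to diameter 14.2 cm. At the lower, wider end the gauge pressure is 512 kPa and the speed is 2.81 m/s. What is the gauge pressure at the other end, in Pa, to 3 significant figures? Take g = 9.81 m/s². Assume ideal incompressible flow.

Continuity gives A₁v₁ = A₂v₂, so v₂ = (430 cm²)/(158 cm²) × 2.81 m/s = 7.63 m/s.
Energy conservation along the streamline gives P₂ = P₁ − ½ρ(v₂² − v₁²) − ρg(h₂ − h₁).
P₂ = 512000 + ½·725·(2.81² − 7.63²) − 725·9.81·(+6.57) = 512000 + (-18200) − (46700) = 447000 Pa.

P₂ = 447000 Pa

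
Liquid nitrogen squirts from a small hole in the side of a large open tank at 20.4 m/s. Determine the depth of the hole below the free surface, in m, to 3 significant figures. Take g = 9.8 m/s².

Inverting v = √(2gh) gives h = v² / 2g.
h = 20.4²/(2·9.8) = 416/19.60 = 21.2 m.

h = 21.2 m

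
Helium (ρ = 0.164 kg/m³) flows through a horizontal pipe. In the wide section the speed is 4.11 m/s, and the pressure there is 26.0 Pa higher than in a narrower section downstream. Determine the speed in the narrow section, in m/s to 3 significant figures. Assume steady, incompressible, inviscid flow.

v₂ = 18.3 m/s

Along the level pipe P + ½ρv² is conserved, hence v₂² = v₁² + 2(P₁ − P₂)/ρ.
v₂ = √(4.11² + 2·26.0/0.164) = √(16.9 + 317) = 18.3 m/s.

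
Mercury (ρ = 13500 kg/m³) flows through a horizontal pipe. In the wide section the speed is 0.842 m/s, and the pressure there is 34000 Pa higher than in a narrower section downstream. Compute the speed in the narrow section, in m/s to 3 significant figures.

v₂ = 2.40 m/s

Horizontal Bernoulli: P₁ + ½ρv₁² = P₂ + ½ρv₂², so v₂² = v₁² + 2(P₁ − P₂)/ρ.
v₂ = √(0.842² + 2·34000/13500) = √(0.709 + 5.04) = 2.40 m/s.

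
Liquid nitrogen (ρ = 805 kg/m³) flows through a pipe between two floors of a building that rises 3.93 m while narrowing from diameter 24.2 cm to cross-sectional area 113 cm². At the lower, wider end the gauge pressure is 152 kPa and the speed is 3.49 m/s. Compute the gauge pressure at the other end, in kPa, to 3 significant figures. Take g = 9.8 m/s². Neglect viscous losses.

The volume flow rate is constant, so v₂ = (A₁/A₂)v₁ = (460/113)·3.49 = 14.2 m/s.
Energy conservation along the streamline gives P₂ = P₁ − ½ρ(v₂² − v₁²) − ρg(h₂ − h₁).
P₂ = 152000 + ½·805·(3.49² − 14.2²) − 805·9.8·(+3.93) = 152000 + (-76300) − (31000) = 44700 Pa.

P₂ ≈ 44.7 kPa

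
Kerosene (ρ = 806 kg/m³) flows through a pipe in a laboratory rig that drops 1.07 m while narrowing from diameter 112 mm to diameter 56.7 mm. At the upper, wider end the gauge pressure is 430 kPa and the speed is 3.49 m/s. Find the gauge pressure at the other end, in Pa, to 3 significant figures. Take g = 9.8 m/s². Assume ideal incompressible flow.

By continuity, v₂ = v₁·A₁/A₂ = 3.49·(98.5/25.2) = 13.6 m/s.
Energy conservation along the streamline gives P₂ = P₁ − ½ρ(v₂² − v₁²) − ρg(h₂ − h₁).
P₂ = 430000 + ½·806·(3.49² − 13.6²) − 806·9.8·(−1.07) = 430000 + (-69800) − (-8450) = 369000 Pa.

P₂ = 369000 Pa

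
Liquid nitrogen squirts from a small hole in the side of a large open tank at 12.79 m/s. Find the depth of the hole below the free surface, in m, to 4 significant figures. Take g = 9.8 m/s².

h = 8.346 m

For a small hole in a large open tank, ½v² = gh, giving h = v²/(2g).
h = 12.79²/(2·9.8) = 163.6/19.60 = 8.346 m.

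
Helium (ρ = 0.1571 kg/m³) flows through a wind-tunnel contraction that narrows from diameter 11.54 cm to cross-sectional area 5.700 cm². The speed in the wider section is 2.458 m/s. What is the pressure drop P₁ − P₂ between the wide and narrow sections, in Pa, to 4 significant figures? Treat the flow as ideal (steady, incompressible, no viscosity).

By continuity, v₂ = v₁·A₁/A₂ = 2.458·(104.6/5.700) = 45.10 m/s.
The pipe is horizontal, so Bernoulli reduces to P₁ + ½ρv₁² = P₂ + ½ρv₂².
P₁ − P₂ = ½·0.1571·(45.10² − 2.458²) = ½·0.1571·2028 = 159.3 Pa.

ΔP ≈ 159.3 Pa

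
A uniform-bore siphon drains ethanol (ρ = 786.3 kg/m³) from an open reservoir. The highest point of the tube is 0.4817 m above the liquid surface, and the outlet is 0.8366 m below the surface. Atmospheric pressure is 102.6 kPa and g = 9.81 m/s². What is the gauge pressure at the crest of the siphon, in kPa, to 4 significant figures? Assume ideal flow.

P_gauge = -10.17 kPa

Bernoulli surface→outlet gives ½v² = g·h_out, so v = √(2·9.81·0.8366) = 4.051 m/s.
With constant cross-section the crest speed equals v; applying Bernoulli from the surface up to the crest, P_top = P_atm − ½ρv² − ρg·h_top.
P_top = 102600 − ½·786.3·4.051² − 786.3·9.81·0.4817 = 92430 Pa. So P_gauge = P_top − P_atm = -10170 Pa.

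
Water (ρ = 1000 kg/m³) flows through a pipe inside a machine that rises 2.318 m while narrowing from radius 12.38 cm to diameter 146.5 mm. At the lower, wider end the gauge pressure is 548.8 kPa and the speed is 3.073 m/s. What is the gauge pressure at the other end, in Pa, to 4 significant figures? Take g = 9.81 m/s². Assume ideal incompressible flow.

Continuity gives A₁v₁ = A₂v₂, so v₂ = (481.5 cm²)/(168.6 cm²) × 3.073 m/s = 8.778 m/s.
Applying Bernoulli between the two ends and solving for P₂: P₂ = P₁ + ½ρ(v₁² − v₂²) − ρgΔh.
P₂ = 548800 + ½·1000·(3.073² − 8.778²) − 1000·9.81·(+2.318) = 548800 + (-33800) − (22740) = 492300 Pa.

P₂ ≈ 492300 Pa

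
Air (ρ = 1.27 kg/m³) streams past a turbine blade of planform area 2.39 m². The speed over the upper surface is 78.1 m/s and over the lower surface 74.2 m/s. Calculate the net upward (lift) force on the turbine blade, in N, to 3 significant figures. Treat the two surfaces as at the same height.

The faster flow above has the lower pressure; Bernoulli (same height) gives ΔP = ½ρ(v_up² − v_low²).
ΔP = ½·1.27·(78.1² − 74.2²) = 377 Pa.
Lift = ΔP · A = 377 × 2.39 = 901 N.

F = 901 N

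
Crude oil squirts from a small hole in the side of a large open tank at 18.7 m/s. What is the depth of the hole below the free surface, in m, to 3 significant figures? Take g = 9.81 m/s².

h = 17.8 m

Inverting v = √(2gh) gives h = v² / 2g.
h = 18.7²/(2·9.81) = 350/19.62 = 17.8 m.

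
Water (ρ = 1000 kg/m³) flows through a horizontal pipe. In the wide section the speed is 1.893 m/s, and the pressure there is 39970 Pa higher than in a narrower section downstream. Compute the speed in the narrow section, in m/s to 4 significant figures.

Along the level pipe P + ½ρv² is conserved, hence v₂² = v₁² + 2(P₁ − P₂)/ρ.
v₂ = √(1.893² + 2·39970/1000) = √(3.583 + 79.94) = 9.139 m/s.

9.139 m/s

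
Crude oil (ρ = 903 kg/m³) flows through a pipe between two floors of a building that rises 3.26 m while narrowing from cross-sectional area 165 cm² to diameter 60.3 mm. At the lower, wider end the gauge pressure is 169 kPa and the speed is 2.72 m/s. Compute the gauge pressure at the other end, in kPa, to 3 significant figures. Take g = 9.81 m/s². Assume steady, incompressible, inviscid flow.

The volume flow rate is constant, so v₂ = (A₁/A₂)v₁ = (165/28.6)·2.72 = 15.7 m/s.
Applying Bernoulli between the two ends and solving for P₂: P₂ = P₁ + ½ρ(v₁² − v₂²) − ρgΔh.
P₂ = 169000 + ½·903·(2.72² − 15.7²) − 903·9.81·(+3.26) = 169000 + (-108000) − (28900) = 32000 Pa.

P₂ = 32.0 kPa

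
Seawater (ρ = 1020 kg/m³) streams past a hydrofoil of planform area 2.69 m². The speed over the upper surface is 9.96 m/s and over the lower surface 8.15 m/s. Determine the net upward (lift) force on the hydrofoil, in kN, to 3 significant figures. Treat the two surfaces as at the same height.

F ≈ 45.0 kN

With equal heights on the two surfaces, Bernoulli gives P_lower − P_upper = ½ρ(v_upper² − v_lower²).
ΔP = ½·1020·(9.96² − 8.15²) = 16700 Pa.
Lift = ΔP · A = 16700 × 2.69 = 45000 N.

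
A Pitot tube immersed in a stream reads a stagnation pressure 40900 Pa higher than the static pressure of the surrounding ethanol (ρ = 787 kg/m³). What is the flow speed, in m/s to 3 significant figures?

The dynamic pressure equals the rise in static pressure at the stagnation point: ΔP = ½ρv².
v = √(2ΔP/ρ) = √(2·40900/787) = 10.2 m/s.

10.2 m/s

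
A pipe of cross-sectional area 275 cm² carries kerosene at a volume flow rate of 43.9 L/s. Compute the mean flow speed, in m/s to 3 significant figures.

Q = 43.9 L/s = 0.0439 m³/s.
v = Q/A = 0.0439 / 0.0275 = 1.60 m/s.

v ≈ 1.60 m/s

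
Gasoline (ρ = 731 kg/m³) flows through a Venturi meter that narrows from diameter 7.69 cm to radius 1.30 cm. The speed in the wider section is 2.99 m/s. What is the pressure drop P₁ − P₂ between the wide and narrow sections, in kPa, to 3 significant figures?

ΔP ≈ 247 kPa

Mass conservation (A₁v₁ = A₂v₂) gives v₂ = 2.99 × 46.4/5.31 = 26.2 m/s.
The pipe is horizontal, so Bernoulli reduces to P₁ + ½ρv₁² = P₂ + ½ρv₂².
P₁ − P₂ = ½·731·(26.2² − 2.99²) = ½·731·675 = 247000 Pa.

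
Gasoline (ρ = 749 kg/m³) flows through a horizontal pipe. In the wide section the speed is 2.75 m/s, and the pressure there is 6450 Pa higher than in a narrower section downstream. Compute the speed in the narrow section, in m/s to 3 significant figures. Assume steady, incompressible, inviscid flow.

v₂ ≈ 4.98 m/s

With h₁ = h₂, rearranging Bernoulli gives v₂ = √(v₁² + 2ΔP/ρ).
v₂ = √(2.75² + 2·6450/749) = √(7.56 + 17.2) = 4.98 m/s.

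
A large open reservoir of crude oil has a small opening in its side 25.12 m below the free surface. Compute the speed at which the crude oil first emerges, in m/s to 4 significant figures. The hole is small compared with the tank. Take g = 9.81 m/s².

v ≈ 22.20 m/s

Torricelli's result v = √(2gh) gives v = √(2·9.81·25.12) = 22.20 m/s.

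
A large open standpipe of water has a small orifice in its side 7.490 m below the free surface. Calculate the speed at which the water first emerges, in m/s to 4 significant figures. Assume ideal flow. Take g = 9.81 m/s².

The surface is effectively still and both ends are open, so ½v² = gh and v = √(2·9.81·7.490) = 12.12 m/s.

v ≈ 12.12 m/s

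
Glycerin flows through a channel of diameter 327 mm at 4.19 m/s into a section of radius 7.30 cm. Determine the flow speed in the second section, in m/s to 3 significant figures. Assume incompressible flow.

The volume flow rate is constant, so v₂ = (A₁/A₂)v₁ = (840/167)·4.19 = 21.0 m/s.

v₂ = 21.0 m/s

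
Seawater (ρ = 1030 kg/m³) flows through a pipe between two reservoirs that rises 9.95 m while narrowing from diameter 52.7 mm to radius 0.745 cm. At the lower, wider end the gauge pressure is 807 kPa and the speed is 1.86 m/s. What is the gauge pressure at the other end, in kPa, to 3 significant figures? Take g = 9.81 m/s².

By continuity, v₂ = v₁·A₁/A₂ = 1.86·(21.8/1.74) = 23.3 m/s.
Bernoulli: P₁ + ½ρv₁² + ρg h₁ = P₂ + ½ρv₂² + ρg h₂, so P₂ = P₁ + ½ρ(v₁² − v₂²) − ρg(h₂ − h₁).
P₂ = 807000 + ½·1030·(1.86² − 23.3²) − 1030·9.81·(+9.95) = 807000 + (-277000) − (101000) = 429000 Pa.

P₂ ≈ 429 kPa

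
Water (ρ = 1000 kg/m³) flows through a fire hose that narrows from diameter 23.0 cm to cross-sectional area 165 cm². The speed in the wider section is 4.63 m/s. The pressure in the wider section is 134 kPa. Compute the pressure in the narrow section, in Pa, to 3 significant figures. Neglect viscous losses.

76800 Pa

By continuity, v₂ = v₁·A₁/A₂ = 4.63·(415/165) = 11.7 m/s.
The pipe is horizontal, so Bernoulli reduces to P₁ + ½ρv₁² = P₂ + ½ρv₂².
P₂ = P₁ − ½ρ(v₂² − v₁²) = 134000 − ½·1000·(11.7² − 4.63²) = 134000 − 57200 = 76800 Pa.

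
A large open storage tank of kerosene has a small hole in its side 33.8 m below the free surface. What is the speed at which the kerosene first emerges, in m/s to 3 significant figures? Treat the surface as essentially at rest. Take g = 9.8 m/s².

v = 25.7 m/s

Bernoulli from surface to hole (P equal, v_surface ≈ 0): v = √(2gh) = √(2×9.8×33.8) = 25.7 m/s.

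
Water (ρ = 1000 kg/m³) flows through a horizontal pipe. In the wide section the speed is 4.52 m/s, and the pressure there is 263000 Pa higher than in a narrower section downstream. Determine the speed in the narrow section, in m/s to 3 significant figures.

v₂ ≈ 23.4 m/s

Horizontal Bernoulli: P₁ + ½ρv₁² = P₂ + ½ρv₂², so v₂² = v₁² + 2(P₁ − P₂)/ρ.
v₂ = √(4.52² + 2·263000/1000) = √(20.4 + 526) = 23.4 m/s.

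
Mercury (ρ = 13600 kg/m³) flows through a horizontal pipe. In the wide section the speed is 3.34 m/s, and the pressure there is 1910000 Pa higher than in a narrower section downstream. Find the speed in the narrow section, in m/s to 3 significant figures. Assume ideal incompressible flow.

With h₁ = h₂, rearranging Bernoulli gives v₂ = √(v₁² + 2ΔP/ρ).
v₂ = √(3.34² + 2·1910000/13600) = √(11.2 + 281) = 17.1 m/s.

v₂ ≈ 17.1 m/s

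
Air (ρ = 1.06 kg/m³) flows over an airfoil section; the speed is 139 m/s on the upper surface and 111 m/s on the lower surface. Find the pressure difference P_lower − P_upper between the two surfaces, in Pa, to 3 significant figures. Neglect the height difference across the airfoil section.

3710 Pa

The pressure is lower where the speed is higher: ΔP = ½ρ(v_up² − v_low²).
ΔP = ½·1.06·(139² − 111²) = 3710 Pa.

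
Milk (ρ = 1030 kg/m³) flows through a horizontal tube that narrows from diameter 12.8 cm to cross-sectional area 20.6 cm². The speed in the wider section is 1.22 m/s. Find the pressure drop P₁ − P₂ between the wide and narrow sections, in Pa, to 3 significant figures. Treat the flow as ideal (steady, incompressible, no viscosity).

ΔP = 29100 Pa

By continuity, v₂ = v₁·A₁/A₂ = 1.22·(129/20.6) = 7.62 m/s.
With no height change, Bernoulli's equation is P₁ + ½ρv₁² = P₂ + ½ρv₂².
P₁ − P₂ = ½·1030·(7.62² − 1.22²) = ½·1030·56.6 = 29100 Pa.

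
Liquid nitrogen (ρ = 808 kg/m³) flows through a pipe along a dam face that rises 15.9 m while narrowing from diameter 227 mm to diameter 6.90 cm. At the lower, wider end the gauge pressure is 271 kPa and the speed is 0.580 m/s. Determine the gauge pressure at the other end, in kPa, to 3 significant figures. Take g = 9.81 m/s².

P₂ ≈ 129 kPa

By continuity, v₂ = v₁·A₁/A₂ = 0.580·(405/37.4) = 6.28 m/s.
Energy conservation along the streamline gives P₂ = P₁ − ½ρ(v₂² − v₁²) − ρg(h₂ − h₁).
P₂ = 271000 + ½·808·(0.580² − 6.28²) − 808·9.81·(+15.9) = 271000 + (-15800) − (126000) = 129000 Pa.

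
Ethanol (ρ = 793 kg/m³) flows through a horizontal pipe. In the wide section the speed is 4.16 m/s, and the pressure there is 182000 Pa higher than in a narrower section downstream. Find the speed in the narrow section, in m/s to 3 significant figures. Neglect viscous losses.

v₂ ≈ 21.8 m/s

Horizontal Bernoulli: P₁ + ½ρv₁² = P₂ + ½ρv₂², so v₂² = v₁² + 2(P₁ − P₂)/ρ.
v₂ = √(4.16² + 2·182000/793) = √(17.3 + 459) = 21.8 m/s.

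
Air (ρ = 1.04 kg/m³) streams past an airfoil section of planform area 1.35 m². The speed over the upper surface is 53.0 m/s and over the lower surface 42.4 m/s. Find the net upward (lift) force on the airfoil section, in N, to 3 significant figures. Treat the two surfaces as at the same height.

From P + ½ρv² = const at equal height, P_low − P_up = ½ρ(v_up² − v_low²).
ΔP = ½·1.04·(53.0² − 42.4²) = 526 Pa.
Lift = ΔP · A = 526 × 1.35 = 710 N.

710 N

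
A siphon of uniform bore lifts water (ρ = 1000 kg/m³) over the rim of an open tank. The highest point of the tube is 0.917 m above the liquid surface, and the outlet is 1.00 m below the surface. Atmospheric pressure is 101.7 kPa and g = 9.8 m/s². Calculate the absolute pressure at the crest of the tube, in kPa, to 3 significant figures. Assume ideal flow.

82.9 kPa

From the surface to the outlet (both open to atmosphere, surface at rest): v = √(2g·h_out) = √(2·9.8·1.00) = 4.43 m/s.
With constant cross-section the crest speed equals v; applying Bernoulli from the surface up to the crest, P_top = P_atm − ½ρv² − ρg·h_top.
P_top = 101700 − ½·1000·4.43² − 1000·9.8·0.917 = 82900 Pa.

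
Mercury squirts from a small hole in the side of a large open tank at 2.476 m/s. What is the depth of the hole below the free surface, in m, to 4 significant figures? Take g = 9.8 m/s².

0.3128 m

For a small hole in a large open tank, ½v² = gh, giving h = v²/(2g).
h = 2.476²/(2·9.8) = 6.131/19.60 = 0.3128 m.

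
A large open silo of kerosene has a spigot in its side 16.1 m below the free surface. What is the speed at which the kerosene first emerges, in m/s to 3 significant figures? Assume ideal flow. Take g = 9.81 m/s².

Bernoulli from surface to hole (P equal, v_surface ≈ 0): v = √(2gh) = √(2×9.81×16.1) = 17.8 m/s.

17.8 m/s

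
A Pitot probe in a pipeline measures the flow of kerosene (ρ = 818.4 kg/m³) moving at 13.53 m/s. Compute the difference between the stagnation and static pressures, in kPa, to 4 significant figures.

ΔP = 74.91 kPa

At the stagnation point the flow is brought to rest, so Bernoulli gives P_stag − P_static = ½ρv².
ΔP = ½·818.4·13.53² = 74910 Pa.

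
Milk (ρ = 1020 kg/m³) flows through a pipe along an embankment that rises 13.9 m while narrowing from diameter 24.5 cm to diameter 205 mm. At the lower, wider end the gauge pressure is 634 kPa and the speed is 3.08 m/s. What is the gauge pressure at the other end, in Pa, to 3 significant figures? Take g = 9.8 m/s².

P₂ ≈ 490000 Pa

The volume flow rate is constant, so v₂ = (A₁/A₂)v₁ = (471/330)·3.08 = 4.40 m/s.
Energy conservation along the streamline gives P₂ = P₁ − ½ρ(v₂² − v₁²) − ρg(h₂ − h₁).
P₂ = 634000 + ½·1020·(3.08² − 4.40²) − 1020·9.8·(+13.9) = 634000 + (-5030) − (139000) = 490000 Pa.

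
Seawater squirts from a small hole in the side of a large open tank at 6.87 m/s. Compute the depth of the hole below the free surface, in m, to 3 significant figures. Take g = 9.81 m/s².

h ≈ 2.41 m

Torricelli: v = √(2gh), so h = v²/(2g).
h = 6.87²/(2·9.81) = 47.2/19.62 = 2.41 m.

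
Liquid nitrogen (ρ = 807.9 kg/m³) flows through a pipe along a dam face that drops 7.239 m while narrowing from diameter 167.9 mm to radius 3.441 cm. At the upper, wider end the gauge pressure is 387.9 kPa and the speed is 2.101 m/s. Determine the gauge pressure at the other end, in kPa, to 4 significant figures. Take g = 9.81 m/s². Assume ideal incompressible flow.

By continuity, v₂ = v₁·A₁/A₂ = 2.101·(221.4/37.20) = 12.51 m/s.
Applying Bernoulli between the two ends and solving for P₂: P₂ = P₁ + ½ρ(v₁² − v₂²) − ρgΔh.
P₂ = 387900 + ½·807.9·(2.101² − 12.51²) − 807.9·9.81·(−7.239) = 387900 + (-61390) − (-57370) = 383900 Pa.

P₂ ≈ 383.9 kPa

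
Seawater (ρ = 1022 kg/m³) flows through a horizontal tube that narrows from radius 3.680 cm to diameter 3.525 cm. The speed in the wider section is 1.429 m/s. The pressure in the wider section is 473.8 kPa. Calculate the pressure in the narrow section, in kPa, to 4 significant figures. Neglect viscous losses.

Continuity gives A₁v₁ = A₂v₂, so v₂ = (42.54 cm²)/(9.759 cm²) × 1.429 m/s = 6.230 m/s.
With no height change, Bernoulli's equation is P₁ + ½ρv₁² = P₂ + ½ρv₂².
P₂ = P₁ − ½ρ(v₂² − v₁²) = 473800 − ½·1022·(6.230² − 1.429²) = 473800 − 18790 = 455000 Pa.

455.0 kPa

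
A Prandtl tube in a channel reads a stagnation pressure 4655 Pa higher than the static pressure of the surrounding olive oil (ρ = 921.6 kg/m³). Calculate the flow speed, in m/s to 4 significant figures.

At the stagnation point the flow is brought to rest, so Bernoulli gives P_stag − P_static = ½ρv².
v = √(2ΔP/ρ) = √(2·4655/921.6) = 3.178 m/s.

v ≈ 3.178 m/s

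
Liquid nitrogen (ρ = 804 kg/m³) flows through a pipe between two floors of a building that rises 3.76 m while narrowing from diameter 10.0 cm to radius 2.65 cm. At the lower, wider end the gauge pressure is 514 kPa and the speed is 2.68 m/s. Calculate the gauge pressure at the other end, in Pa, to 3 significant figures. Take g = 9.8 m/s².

By continuity, v₂ = v₁·A₁/A₂ = 2.68·(78.5/22.1) = 9.54 m/s.
Energy conservation along the streamline gives P₂ = P₁ − ½ρ(v₂² − v₁²) − ρg(h₂ − h₁).
P₂ = 514000 + ½·804·(2.68² − 9.54²) − 804·9.8·(+3.76) = 514000 + (-33700) − (29600) = 451000 Pa.

P₂ ≈ 451000 Pa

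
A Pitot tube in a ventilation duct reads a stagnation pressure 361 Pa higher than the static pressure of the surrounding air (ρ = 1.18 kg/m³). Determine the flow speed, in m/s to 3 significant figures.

Bernoulli between the free stream and the stagnation point: ½ρv² = P_stag − P_static.
v = √(2ΔP/ρ) = √(2·361/1.18) = 24.7 m/s.

v ≈ 24.7 m/s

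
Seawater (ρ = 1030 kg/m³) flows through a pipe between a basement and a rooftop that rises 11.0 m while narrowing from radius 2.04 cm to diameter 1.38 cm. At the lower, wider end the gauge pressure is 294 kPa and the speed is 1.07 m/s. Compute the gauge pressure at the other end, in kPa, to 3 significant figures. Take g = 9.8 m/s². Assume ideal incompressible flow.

P₂ ≈ 139 kPa

By continuity, v₂ = v₁·A₁/A₂ = 1.07·(13.1/1.50) = 9.35 m/s.
Energy conservation along the streamline gives P₂ = P₁ − ½ρ(v₂² − v₁²) − ρg(h₂ − h₁).
P₂ = 294000 + ½·1030·(1.07² − 9.35²) − 1030·9.8·(+11.0) = 294000 + (-44500) − (111000) = 139000 Pa.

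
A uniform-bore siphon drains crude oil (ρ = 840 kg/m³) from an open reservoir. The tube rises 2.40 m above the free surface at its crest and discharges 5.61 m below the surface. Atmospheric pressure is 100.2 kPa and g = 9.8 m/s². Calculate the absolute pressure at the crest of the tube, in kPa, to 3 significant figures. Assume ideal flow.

34.3 kPa

From the surface to the outlet (both open to atmosphere, surface at rest): v = √(2g·h_out) = √(2·9.8·5.61) = 10.5 m/s.
With constant cross-section the crest speed equals v; applying Bernoulli from the surface up to the crest, P_top = P_atm − ½ρv² − ρg·h_top.
P_top = 100200 − ½·840·10.5² − 840·9.8·2.40 = 34300 Pa.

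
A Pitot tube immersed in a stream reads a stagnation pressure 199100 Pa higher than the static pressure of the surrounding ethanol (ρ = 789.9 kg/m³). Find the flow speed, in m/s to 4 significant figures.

At the stagnation point the flow is brought to rest, so Bernoulli gives P_stag − P_static = ½ρv².
v = √(2ΔP/ρ) = √(2·199100/789.9) = 22.45 m/s.

v ≈ 22.45 m/s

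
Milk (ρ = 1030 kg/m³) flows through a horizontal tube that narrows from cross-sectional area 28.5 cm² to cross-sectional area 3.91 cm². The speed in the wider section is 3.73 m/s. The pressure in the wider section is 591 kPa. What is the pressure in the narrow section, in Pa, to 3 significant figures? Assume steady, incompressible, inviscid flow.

Mass conservation (A₁v₁ = A₂v₂) gives v₂ = 3.73 × 28.5/3.91 = 27.2 m/s.
Bernoulli (h₁ = h₂): P₁ − P₂ = ½ρ(v₂² − v₁²).
P₂ = P₁ − ½ρ(v₂² − v₁²) = 591000 − ½·1030·(27.2² − 3.73²) = 591000 − 374000 = 217000 Pa.

217000 Pa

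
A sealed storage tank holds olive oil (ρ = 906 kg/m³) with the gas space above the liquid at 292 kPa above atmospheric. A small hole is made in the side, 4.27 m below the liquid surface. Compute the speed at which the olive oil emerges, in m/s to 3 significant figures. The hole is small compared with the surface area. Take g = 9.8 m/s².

Take point 1 at the surface (v₁ ≈ 0) and point 2 at the hole (at atmospheric pressure). Bernoulli: P₁ + ρg h = P_atm + ½ρv₂².
With P₁ − P_atm = 292000 Pa, v₂ = √(2gh + 2ΔP/ρ) = √(2·9.8·4.27 + 2·292000/906) = 27.0 m/s.

27.0 m/s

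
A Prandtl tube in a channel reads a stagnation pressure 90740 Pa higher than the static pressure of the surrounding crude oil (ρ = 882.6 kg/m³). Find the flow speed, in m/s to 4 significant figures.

v = 14.34 m/s

The dynamic pressure equals the rise in static pressure at the stagnation point: ΔP = ½ρv².
v = √(2ΔP/ρ) = √(2·90740/882.6) = 14.34 m/s.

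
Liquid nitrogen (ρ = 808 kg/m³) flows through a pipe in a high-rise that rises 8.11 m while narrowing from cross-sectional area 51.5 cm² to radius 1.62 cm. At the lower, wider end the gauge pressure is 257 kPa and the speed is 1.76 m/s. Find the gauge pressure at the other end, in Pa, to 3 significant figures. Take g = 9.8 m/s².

P₂ ≈ 145000 Pa

Mass conservation (A₁v₁ = A₂v₂) gives v₂ = 1.76 × 51.5/8.24 = 11.0 m/s.
Applying Bernoulli between the two ends and solving for P₂: P₂ = P₁ + ½ρ(v₁² − v₂²) − ρgΔh.
P₂ = 257000 + ½·808·(1.76² − 11.0²) − 808·9.8·(+8.11) = 257000 + (-47600) − (64200) = 145000 Pa.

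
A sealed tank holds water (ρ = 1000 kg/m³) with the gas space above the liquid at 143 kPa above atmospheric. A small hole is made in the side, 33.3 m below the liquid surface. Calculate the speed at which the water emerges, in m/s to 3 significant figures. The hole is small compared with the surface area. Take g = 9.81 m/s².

Take point 1 at the surface (v₁ ≈ 0) and point 2 at the hole (at atmospheric pressure). Bernoulli: P₁ + ρg h = P_atm + ½ρv₂².
With P₁ − P_atm = 143000 Pa, v₂ = √(2gh + 2ΔP/ρ) = √(2·9.81·33.3 + 2·143000/1000) = 30.6 m/s.

v ≈ 30.6 m/s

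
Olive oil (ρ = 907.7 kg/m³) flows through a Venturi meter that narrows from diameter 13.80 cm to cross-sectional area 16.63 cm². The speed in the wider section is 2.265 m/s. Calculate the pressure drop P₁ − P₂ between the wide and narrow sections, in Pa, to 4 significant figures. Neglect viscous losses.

ΔP ≈ 186000 Pa

The volume flow rate is constant, so v₂ = (A₁/A₂)v₁ = (149.6/16.63)·2.265 = 20.37 m/s.
Along the horizontal streamline, P + ½ρv² is constant.
P₁ − P₂ = ½·907.7·(20.37² − 2.265²) = ½·907.7·409.9 = 186000 Pa.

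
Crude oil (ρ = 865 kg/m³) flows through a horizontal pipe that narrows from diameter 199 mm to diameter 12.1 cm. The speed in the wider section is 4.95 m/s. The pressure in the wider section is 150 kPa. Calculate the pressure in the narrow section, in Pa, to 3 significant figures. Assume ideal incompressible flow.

P₂ = 83100 Pa

The volume flow rate is constant, so v₂ = (A₁/A₂)v₁ = (311/115)·4.95 = 13.4 m/s.
Bernoulli (h₁ = h₂): P₁ − P₂ = ½ρ(v₂² − v₁²).
P₂ = P₁ − ½ρ(v₂² − v₁²) = 150000 − ½·865·(13.4² − 4.95²) = 150000 − 66900 = 83100 Pa.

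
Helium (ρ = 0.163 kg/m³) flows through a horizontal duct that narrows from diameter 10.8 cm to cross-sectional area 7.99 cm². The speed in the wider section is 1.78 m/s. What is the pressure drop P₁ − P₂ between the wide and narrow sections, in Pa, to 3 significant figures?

33.7 Pa

The volume flow rate is constant, so v₂ = (A₁/A₂)v₁ = (91.6/7.99)·1.78 = 20.4 m/s.
Bernoulli (h₁ = h₂): P₁ − P₂ = ½ρ(v₂² − v₁²).
P₁ − P₂ = ½·0.163·(20.4² − 1.78²) = ½·0.163·413 = 33.7 Pa.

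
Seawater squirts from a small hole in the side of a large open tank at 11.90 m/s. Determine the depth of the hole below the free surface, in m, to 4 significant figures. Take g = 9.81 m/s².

Inverting v = √(2gh) gives h = v² / 2g.
h = 11.90²/(2·9.81) = 141.6/19.62 = 7.218 m.

h ≈ 7.218 m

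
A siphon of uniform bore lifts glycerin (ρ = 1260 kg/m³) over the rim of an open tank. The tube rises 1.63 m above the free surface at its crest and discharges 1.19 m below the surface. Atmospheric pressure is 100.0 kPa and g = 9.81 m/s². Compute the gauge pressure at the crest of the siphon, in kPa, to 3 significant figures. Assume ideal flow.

The outlet speed comes from Torricelli: v = √(2g·1.19) = 4.83 m/s.
With constant cross-section the crest speed equals v; applying Bernoulli from the surface up to the crest, P_top = P_atm − ½ρv² − ρg·h_top.
P_top = 100000 − ½·1260·4.83² − 1260·9.81·1.63 = 65100 Pa. So P_gauge = P_top − P_atm = -34900 Pa.

P_gauge ≈ -34.9 kPa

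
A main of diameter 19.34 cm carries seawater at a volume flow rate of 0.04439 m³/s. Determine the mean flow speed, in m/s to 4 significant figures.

Q = 0.04439 m³/s = 0.04439 m³/s.
v = Q/A = 0.04439 / 0.02938 = 1.511 m/s.

v = 1.511 m/s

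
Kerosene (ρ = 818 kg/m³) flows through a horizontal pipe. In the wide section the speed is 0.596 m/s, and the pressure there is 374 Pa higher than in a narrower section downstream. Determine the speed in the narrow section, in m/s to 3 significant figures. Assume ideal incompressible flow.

Along the level pipe P + ½ρv² is conserved, hence v₂² = v₁² + 2(P₁ − P₂)/ρ.
v₂ = √(0.596² + 2·374/818) = √(0.355 + 0.914) = 1.13 m/s.

v₂ ≈ 1.13 m/s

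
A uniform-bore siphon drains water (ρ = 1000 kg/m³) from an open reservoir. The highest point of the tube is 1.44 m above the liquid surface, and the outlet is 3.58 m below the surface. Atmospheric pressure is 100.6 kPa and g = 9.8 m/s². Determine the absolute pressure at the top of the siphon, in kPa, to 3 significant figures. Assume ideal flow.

P_top ≈ 51.4 kPa

Bernoulli surface→outlet gives ½v² = g·h_out, so v = √(2·9.8·3.58) = 8.38 m/s.
With constant cross-section the crest speed equals v; applying Bernoulli from the surface up to the crest, P_top = P_atm − ½ρv² − ρg·h_top.
P_top = 100600 − ½·1000·8.38² − 1000·9.8·1.44 = 51400 Pa.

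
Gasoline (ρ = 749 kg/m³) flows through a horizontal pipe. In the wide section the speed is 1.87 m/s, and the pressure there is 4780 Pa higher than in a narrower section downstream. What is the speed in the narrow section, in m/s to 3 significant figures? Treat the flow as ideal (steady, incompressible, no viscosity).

With h₁ = h₂, rearranging Bernoulli gives v₂ = √(v₁² + 2ΔP/ρ).
v₂ = √(1.87² + 2·4780/749) = √(3.50 + 12.8) = 4.03 m/s.

4.03 m/s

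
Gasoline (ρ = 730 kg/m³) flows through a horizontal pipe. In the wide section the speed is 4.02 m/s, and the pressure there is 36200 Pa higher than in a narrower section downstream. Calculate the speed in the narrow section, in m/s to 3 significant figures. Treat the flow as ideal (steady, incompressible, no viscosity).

v₂ ≈ 10.7 m/s

With h₁ = h₂, rearranging Bernoulli gives v₂ = √(v₁² + 2ΔP/ρ).
v₂ = √(4.02² + 2·36200/730) = √(16.2 + 99.2) = 10.7 m/s.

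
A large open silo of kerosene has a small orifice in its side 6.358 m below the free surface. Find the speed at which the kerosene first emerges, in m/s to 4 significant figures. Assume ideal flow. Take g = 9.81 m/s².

Bernoulli from surface to hole (P equal, v_surface ≈ 0): v = √(2gh) = √(2×9.81×6.358) = 11.17 m/s.

v = 11.17 m/s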